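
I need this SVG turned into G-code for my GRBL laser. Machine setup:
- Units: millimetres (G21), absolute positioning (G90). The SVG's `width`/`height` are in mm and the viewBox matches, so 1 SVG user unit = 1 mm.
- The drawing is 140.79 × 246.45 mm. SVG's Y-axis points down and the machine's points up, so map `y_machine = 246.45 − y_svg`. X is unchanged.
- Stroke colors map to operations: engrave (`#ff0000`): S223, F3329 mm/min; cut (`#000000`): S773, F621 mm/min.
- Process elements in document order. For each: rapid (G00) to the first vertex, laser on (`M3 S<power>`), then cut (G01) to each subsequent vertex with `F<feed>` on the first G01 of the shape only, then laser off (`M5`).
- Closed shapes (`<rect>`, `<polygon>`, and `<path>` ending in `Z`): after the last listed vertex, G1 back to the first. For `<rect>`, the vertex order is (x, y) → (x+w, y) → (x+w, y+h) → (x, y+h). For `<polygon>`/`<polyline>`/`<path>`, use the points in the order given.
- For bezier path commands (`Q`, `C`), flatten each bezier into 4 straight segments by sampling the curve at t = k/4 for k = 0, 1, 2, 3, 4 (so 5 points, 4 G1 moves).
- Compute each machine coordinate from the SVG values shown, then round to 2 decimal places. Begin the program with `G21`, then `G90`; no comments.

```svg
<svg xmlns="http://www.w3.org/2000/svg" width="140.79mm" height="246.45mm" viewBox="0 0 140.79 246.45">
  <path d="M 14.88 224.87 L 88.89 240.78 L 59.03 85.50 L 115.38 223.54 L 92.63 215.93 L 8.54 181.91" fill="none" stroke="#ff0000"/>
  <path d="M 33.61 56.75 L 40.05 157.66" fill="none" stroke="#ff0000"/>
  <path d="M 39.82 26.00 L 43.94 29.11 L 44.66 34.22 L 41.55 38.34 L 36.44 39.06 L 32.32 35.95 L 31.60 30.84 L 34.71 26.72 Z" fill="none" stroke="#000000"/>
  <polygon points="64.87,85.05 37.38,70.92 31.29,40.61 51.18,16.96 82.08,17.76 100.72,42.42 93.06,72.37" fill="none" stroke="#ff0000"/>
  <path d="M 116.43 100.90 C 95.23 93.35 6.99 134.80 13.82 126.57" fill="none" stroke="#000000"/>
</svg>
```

G21
G90
G00 X14.88 Y21.58
M3 S223
G01 X88.89 Y5.67 F3329
G01 X59.03 Y160.95
G01 X115.38 Y22.91
G01 X92.63 Y30.52
G01 X8.54 Y64.54
M5
G00 X33.61 Y189.70
M3 S223
G01 X40.05 Y88.79 F3329
M5
G00 X39.82 Y220.45
M3 S773
G01 X43.94 Y217.34 F621
G01 X44.66 Y212.23
G01 X41.55 Y208.11
G01 X36.44 Y207.39
G01 X32.32 Y210.50
G01 X31.60 Y215.61
G01 X34.71 Y219.73
G01 X39.82 Y220.45
M5
G00 X64.87 Y161.40
M3 S223
G01 X37.38 Y175.53 F3329
G01 X31.29 Y205.84
G01 X51.18 Y229.49
G01 X82.08 Y228.69
G01 X100.72 Y204.03
G01 X93.06 Y174.08
G01 X64.87 Y161.40
M5
G00 X116.43 Y145.55
M3 S773
G01 X90.49 Y143.57 F621
G01 X54.61 Y132.46
G01 X23.99 Y121.48
G01 X13.82 Y119.88
M5

Since the viewBox matches the mm dimensions, user units are millimetres directly. The only transform is the Y-flip y_m = 246.45 − y_svg.

Shape 1 is a open polyline drawn with `<path>`. Its stroke #ff0000 means engrave at S223, F3329. After flipping Y the toolpath is (14.88,21.58) → (88.89,5.67) → (59.03,160.95) → (115.38,22.91) → (92.63,30.52) → (8.54,64.54).

Shape 2 is a line segment drawn with `<path>`. Its stroke #ff0000 means engrave at S223, F3329. After flipping Y the toolpath is (33.61,189.70) → (40.05,88.79).

Shape 3 is a regular polygon drawn with `<path>`. Its stroke #000000 means cut at S773, F621. After flipping Y the toolpath is (39.82,220.45) → (43.94,217.34) → (44.66,212.23) → (41.55,208.11) → (36.44,207.39) → (32.32,210.50) → (31.60,215.61) → (34.71,219.73) → (39.82,220.45), returning to the start.

Shape 4 is a regular polygon drawn with `<polygon>`. Its stroke #ff0000 means engrave at S223, F3329. After flipping Y the toolpath is (64.87,161.40) → (37.38,175.53) → (31.29,205.84) → (51.18,229.49) → (82.08,228.69) → (100.72,204.03) → (93.06,174.08) → (64.87,161.40), returning to the start.

Shape 5 is a cubic bezier drawn with `<path>`. Its stroke #000000 means cut at S773, F621. After flipping Y the toolpath is (116.43,145.55) → (90.49,143.57) → (54.61,132.46) → (23.99,121.48) → (13.82,119.88).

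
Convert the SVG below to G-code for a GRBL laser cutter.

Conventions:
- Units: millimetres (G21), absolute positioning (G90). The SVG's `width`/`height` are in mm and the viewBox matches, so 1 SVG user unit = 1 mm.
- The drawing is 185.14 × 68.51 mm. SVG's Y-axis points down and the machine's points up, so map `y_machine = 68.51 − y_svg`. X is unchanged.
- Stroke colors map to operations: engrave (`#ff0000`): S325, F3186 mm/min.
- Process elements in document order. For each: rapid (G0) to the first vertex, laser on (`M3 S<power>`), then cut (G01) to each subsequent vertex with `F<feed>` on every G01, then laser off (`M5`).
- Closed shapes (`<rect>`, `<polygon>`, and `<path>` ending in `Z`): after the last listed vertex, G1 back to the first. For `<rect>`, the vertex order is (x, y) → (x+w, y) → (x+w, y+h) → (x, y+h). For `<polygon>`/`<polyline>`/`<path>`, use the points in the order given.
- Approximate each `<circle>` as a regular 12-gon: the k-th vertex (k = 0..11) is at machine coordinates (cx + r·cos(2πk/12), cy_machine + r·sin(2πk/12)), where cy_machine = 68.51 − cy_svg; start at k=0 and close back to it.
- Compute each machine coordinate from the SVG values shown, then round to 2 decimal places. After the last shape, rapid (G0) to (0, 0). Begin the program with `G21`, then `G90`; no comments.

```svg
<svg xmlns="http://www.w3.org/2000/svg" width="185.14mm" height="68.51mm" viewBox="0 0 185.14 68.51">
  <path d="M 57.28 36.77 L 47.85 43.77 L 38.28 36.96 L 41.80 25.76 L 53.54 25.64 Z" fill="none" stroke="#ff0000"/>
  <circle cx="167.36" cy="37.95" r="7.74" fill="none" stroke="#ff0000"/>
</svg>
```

G21
G90
G0 X57.28 Y31.74
M3 S325
G01 X47.85 Y24.74 F3186
G01 X38.28 Y31.55 F3186
G01 X41.80 Y42.75 F3186
G01 X53.54 Y42.87 F3186
G01 X57.28 Y31.74 F3186
M5
G0 X175.10 Y30.56
M3 S325
G01 X174.06 Y34.43 F3186
G01 X171.23 Y37.26 F3186
G01 X167.36 Y38.30 F3186
G01 X163.49 Y37.26 F3186
G01 X160.66 Y34.43 F3186
G01 X159.62 Y30.56 F3186
G01 X160.66 Y26.69 F3186
G01 X163.49 Y23.86 F3186
G01 X167.36 Y22.82 F3186
G01 X171.23 Y23.86 F3186
G01 X174.06 Y26.69 F3186
G01 X175.10 Y30.56 F3186
M5
G0 X0.00 Y0.00

viewBox `0 0 185.14 68.51` with mm width/height → 1 unit = 1 mm. Flip: y_m = 68.51 − y_svg.

**Shape 1** — `<path>` regular polygon, stroke `#ff0000` → engrave (S325, F3186). Machine vertices: (57.28,31.74) → (47.85,24.74) → (38.28,31.55) → (41.80,42.75) → (53.54,42.87) → (57.28,31.74). Closed: final G1 returns to the first vertex.

**Shape 2** — `<circle>` circle, stroke `#ff0000` → engrave (S325, F3186). Machine vertices: (175.10,30.56) → (174.06,34.43) → (171.23,37.26) → (167.36,38.30) → (163.49,37.26) → (160.66,34.43) → (159.62,30.56) → (160.66,26.69) → (163.49,23.86) → (167.36,22.82) → (171.23,23.86) → (174.06,26.69) → (175.10,30.56). Closed: final G1 returns to the first vertex.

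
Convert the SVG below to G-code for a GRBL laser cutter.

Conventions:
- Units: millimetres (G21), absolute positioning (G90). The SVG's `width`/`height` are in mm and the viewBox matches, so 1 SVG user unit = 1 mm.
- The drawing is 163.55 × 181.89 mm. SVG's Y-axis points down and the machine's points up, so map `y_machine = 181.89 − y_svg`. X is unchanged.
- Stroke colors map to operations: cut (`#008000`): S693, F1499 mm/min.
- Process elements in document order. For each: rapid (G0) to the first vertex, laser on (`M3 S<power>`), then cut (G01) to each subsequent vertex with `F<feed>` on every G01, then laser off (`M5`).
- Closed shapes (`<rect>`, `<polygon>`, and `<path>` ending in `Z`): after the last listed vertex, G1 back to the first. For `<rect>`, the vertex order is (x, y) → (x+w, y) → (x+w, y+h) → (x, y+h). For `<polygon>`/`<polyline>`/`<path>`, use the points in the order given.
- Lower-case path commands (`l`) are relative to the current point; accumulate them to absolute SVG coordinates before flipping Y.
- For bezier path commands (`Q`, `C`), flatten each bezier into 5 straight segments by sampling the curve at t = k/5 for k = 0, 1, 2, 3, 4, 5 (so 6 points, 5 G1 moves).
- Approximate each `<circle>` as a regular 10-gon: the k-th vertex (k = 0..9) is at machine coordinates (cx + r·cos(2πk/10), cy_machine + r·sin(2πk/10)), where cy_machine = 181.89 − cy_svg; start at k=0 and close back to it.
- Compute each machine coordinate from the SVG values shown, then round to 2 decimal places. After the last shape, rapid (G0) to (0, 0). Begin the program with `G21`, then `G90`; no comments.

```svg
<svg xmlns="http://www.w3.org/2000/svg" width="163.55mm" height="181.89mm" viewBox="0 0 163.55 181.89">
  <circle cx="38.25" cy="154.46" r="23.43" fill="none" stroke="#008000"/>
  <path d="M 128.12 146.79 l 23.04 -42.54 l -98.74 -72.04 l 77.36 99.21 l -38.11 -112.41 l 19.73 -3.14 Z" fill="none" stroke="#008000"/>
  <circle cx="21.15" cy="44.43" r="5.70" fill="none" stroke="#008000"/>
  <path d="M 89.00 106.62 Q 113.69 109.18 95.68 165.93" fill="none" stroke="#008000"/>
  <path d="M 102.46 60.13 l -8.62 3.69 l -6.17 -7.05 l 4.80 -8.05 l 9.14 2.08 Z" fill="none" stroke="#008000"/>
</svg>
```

G21
G90
G0 X61.68 Y27.43
M3 S693
G01 X57.21 Y41.20 F1499
G01 X45.49 Y49.71 F1499
G01 X31.01 Y49.71 F1499
G01 X19.29 Y41.20 F1499
G01 X14.82 Y27.43 F1499
G01 X19.29 Y13.66 F1499
G01 X31.01 Y5.15 F1499
G01 X45.49 Y5.15 F1499
G01 X57.21 Y13.66 F1499
G01 X61.68 Y27.43 F1499
M5
G0 X128.12 Y35.10
M3 S693
G01 X151.16 Y77.64 F1499
G01 X52.42 Y149.68 F1499
G01 X129.78 Y50.47 F1499
G01 X91.67 Y162.88 F1499
G01 X111.40 Y166.02 F1499
G01 X128.12 Y35.10 F1499
M5
G0 X26.85 Y137.46
M3 S693
G01 X25.76 Y140.81 F1499
G01 X22.91 Y142.88 F1499
G01 X19.39 Y142.88 F1499
G01 X16.54 Y140.81 F1499
G01 X15.45 Y137.46 F1499
G01 X16.54 Y134.11 F1499
G01 X19.39 Y132.04 F1499
G01 X22.91 Y132.04 F1499
G01 X25.76 Y134.11 F1499
G01 X26.85 Y137.46 F1499
M5
G0 X89.00 Y75.27
M3 S693
G01 X97.17 Y72.08 F1499
G01 X101.92 Y64.55 F1499
G01 X103.26 Y52.69 F1499
G01 X101.18 Y36.49 F1499
G01 X95.68 Y15.96 F1499
M5
G0 X102.46 Y121.76
M3 S693
G01 X93.84 Y118.07 F1499
G01 X87.67 Y125.12 F1499
G01 X92.47 Y133.17 F1499
G01 X101.61 Y131.09 F1499
G01 X102.46 Y121.76 F1499
M5
G0 X0.00 Y0.00

1 u = 1 mm; y_m = 181.89 − y.

[1] `<circle>` circle, #008000→cut S693 F1499: (61.68,27.43) → (57.21,41.20) → (45.49,49.71) → (31.01,49.71) → (19.29,41.20) → (14.82,27.43) → (19.29,13.66) → (31.01,5.15) → (45.49,5.15) → (57.21,13.66) → (61.68,27.43) (closed)

[2] `<path>` closed polygon, #008000→cut S693 F1499: (128.12,35.10) → (151.16,77.64) → (52.42,149.68) → (129.78,50.47) → (91.67,162.88) → (111.40,166.02) → (128.12,35.10) (closed)

[3] `<circle>` circle, #008000→cut S693 F1499: (26.85,137.46) → (25.76,140.81) → (22.91,142.88) → (19.39,142.88) → (16.54,140.81) → (15.45,137.46) → (16.54,134.11) → (19.39,132.04) → (22.91,132.04) → (25.76,134.11) → (26.85,137.46) (closed)

[4] `<path>` quadratic bezier, #008000→cut S693 F1499: (89.00,75.27) → (97.17,72.08) → (101.92,64.55) → (103.26,52.69) → (101.18,36.49) → (95.68,15.96)

[5] `<path>` regular polygon, #008000→cut S693 F1499: (102.46,121.76) → (93.84,118.07) → (87.67,125.12) → (92.47,133.17) → (101.61,131.09) → (102.46,121.76) (closed)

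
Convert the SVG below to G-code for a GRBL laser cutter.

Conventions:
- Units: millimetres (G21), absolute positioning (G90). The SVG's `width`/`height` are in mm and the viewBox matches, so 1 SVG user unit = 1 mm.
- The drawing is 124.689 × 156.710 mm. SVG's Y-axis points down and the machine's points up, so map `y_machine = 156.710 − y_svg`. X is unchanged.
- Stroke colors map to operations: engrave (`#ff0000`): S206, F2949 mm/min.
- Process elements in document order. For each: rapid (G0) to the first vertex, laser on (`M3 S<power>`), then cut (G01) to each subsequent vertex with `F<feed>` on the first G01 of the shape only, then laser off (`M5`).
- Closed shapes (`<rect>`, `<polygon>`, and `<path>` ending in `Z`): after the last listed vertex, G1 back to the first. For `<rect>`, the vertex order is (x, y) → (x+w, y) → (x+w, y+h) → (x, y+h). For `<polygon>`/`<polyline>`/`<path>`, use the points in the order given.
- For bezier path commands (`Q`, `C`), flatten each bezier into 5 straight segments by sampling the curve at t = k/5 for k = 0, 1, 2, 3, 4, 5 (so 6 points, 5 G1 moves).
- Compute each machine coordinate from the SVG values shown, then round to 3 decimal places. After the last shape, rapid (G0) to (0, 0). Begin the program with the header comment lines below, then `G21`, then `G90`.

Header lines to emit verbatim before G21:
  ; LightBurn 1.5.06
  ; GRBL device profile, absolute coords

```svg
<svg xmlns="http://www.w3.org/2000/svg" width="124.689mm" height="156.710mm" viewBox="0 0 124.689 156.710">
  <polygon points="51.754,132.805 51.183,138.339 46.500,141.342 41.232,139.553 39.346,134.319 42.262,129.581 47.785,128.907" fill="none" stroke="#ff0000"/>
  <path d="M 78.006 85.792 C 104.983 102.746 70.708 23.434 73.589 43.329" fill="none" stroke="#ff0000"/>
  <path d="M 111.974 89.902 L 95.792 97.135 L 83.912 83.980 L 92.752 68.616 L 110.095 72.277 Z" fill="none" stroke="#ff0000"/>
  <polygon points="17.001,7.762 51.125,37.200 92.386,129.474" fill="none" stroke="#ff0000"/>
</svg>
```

; LightBurn 1.5.06
; GRBL device profile, absolute coords
G21
G90
G0 X51.754 Y23.905
M3 S206
G01 X51.183 Y18.371 F2949
G01 X46.500 Y15.368
G01 X41.232 Y17.157
G01 X39.346 Y22.391
G01 X42.262 Y27.129
G01 X47.785 Y27.803
G01 X51.754 Y23.905
M5
G0 X78.006 Y70.918
M3 S206
G01 X87.629 Y70.734 F2949
G01 X87.276 Y84.271
G01 X81.669 Y102.146
G01 X75.532 Y114.977
G01 X73.589 Y113.381
M5
G0 X111.974 Y66.808
M3 S206
G01 X95.792 Y59.575 F2949
G01 X83.912 Y72.730
G01 X92.752 Y88.094
G01 X110.095 Y84.433
G01 X111.974 Y66.808
M5
G0 X17.001 Y148.948
M3 S206
G01 X51.125 Y119.510 F2949
G01 X92.386 Y27.236
G01 X17.001 Y148.948
M5
G0 X0.000 Y0.000

1 u = 1 mm; y_m = 156.710 − y.

[1] `<polygon>` regular polygon, #ff0000→engrave S206 F2949: (51.754,23.905) → (51.183,18.371) → (46.500,15.368) → (41.232,17.157) → (39.346,22.391) → (42.262,27.129) → (47.785,27.803) → (51.754,23.905) (closed)

[2] `<path>` cubic bezier, #ff0000→engrave S206 F2949: (78.006,70.918) → (87.629,70.734) → (87.276,84.271) → (81.669,102.146) → (75.532,114.977) → (73.589,113.381)

[3] `<path>` regular polygon, #ff0000→engrave S206 F2949: (111.974,66.808) → (95.792,59.575) → (83.912,72.730) → (92.752,88.094) → (110.095,84.433) → (111.974,66.808) (closed)

[4] `<polygon>` closed polygon, #ff0000→engrave S206 F2949: (17.001,148.948) → (51.125,119.510) → (92.386,27.236) → (17.001,148.948) (closed)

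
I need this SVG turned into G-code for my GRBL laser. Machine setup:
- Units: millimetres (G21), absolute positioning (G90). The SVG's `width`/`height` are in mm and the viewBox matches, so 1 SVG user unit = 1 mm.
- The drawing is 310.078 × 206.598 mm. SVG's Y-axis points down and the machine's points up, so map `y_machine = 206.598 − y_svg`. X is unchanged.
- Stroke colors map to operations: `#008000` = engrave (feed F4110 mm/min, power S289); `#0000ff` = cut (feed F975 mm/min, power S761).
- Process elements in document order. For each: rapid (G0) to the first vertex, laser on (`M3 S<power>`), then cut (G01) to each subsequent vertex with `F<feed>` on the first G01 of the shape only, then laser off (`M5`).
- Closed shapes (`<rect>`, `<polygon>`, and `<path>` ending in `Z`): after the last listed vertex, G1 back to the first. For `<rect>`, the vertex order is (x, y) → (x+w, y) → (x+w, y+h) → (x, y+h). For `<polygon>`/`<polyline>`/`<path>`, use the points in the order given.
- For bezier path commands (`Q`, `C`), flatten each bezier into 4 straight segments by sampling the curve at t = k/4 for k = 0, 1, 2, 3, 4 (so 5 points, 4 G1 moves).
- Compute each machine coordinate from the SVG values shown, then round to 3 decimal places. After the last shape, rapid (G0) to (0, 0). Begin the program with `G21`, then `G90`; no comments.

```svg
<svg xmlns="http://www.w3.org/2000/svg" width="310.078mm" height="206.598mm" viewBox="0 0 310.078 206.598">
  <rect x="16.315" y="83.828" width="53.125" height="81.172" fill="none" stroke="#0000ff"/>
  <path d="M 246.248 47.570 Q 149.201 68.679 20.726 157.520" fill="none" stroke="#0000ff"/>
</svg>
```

G21
G90
G0 X16.315 Y122.770
M3 S761
G01 X69.440 Y122.770 F975
G01 X69.440 Y41.598
G01 X16.315 Y41.598
G01 X16.315 Y122.770
M5
G0 X246.248 Y159.028
M3 S761
G01 X195.760 Y144.240 F975
G01 X141.344 Y120.986
G01 X82.999 Y89.265
G01 X20.726 Y49.078
M5
G0 X0.000 Y0.000

viewBox `0 0 310.078 206.598` with mm width/height → 1 unit = 1 mm. Flip: y_m = 206.598 − y_svg.

**Shape 1** — `<rect>` rectangle, stroke `#0000ff` → cut (S761, F975). Machine vertices: (16.315,122.770) → (69.440,122.770) → (69.440,41.598) → (16.315,41.598) → (16.315,122.770). Closed: final G1 returns to the first vertex.

**Shape 2** — `<path>` quadratic bezier, stroke `#0000ff` → cut (S761, F975). Control points (SVG): P0=(246.248,47.570), P1=(149.201,68.679), P2=(20.726,157.520); sampled at t=k/4. Machine vertices: (246.248,159.028) → (195.760,144.240) → (141.344,120.986) → (82.999,89.265) → (20.726,49.078). Open path.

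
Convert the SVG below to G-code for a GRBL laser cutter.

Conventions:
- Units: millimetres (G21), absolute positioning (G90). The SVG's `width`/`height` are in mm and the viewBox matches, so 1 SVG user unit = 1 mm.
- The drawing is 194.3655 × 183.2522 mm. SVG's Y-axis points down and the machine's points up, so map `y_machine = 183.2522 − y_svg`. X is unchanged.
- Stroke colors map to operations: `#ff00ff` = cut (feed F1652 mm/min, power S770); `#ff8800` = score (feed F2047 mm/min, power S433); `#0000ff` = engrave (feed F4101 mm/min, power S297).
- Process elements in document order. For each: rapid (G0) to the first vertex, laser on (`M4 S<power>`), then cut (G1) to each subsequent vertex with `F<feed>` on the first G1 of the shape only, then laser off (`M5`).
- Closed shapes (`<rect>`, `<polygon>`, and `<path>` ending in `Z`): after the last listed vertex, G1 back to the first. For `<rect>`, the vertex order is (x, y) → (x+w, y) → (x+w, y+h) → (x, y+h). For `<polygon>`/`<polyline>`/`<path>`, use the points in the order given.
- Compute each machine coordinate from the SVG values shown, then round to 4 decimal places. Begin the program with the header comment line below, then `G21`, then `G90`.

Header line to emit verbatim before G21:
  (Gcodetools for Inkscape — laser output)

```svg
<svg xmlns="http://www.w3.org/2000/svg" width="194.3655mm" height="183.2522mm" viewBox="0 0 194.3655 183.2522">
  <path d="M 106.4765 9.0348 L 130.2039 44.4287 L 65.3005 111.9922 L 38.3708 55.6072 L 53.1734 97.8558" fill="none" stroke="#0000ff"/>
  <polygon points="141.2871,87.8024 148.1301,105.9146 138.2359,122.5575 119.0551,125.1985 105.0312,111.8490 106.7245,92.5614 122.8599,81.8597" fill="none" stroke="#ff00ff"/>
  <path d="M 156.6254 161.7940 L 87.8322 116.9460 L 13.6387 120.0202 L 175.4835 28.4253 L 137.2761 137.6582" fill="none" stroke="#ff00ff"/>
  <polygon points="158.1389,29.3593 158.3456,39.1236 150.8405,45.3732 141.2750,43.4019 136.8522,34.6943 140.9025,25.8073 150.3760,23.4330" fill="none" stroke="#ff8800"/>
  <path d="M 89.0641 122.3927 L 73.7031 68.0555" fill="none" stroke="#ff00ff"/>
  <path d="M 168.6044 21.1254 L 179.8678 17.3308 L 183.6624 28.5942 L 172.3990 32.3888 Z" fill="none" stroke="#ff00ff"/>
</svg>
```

(Gcodetools for Inkscape — laser output)
G21
G90
G0 X106.4765 Y174.2174
M4 S297
G1 X130.2039 Y138.8235 F4101
G1 X65.3005 Y71.2600
G1 X38.3708 Y127.6450
G1 X53.1734 Y85.3964
M5
G0 X141.2871 Y95.4498
M4 S770
G1 X148.1301 Y77.3376 F1652
G1 X138.2359 Y60.6947
G1 X119.0551 Y58.0537
G1 X105.0312 Y71.4032
G1 X106.7245 Y90.6908
G1 X122.8599 Y101.3925
G1 X141.2871 Y95.4498
M5
G0 X156.6254 Y21.4582
M4 S770
G1 X87.8322 Y66.3062 F1652
G1 X13.6387 Y63.2320
G1 X175.4835 Y154.8269
G1 X137.2761 Y45.5940
M5
G0 X158.1389 Y153.8929
M4 S433
G1 X158.3456 Y144.1286 F2047
G1 X150.8405 Y137.8790
G1 X141.2750 Y139.8503
G1 X136.8522 Y148.5579
G1 X140.9025 Y157.4449
G1 X150.3760 Y159.8192
G1 X158.1389 Y153.8929
M5
G0 X89.0641 Y60.8595
M4 S770
G1 X73.7031 Y115.1967 F1652
M5
G0 X168.6044 Y162.1268
M4 S770
G1 X179.8678 Y165.9214 F1652
G1 X183.6624 Y154.6580
G1 X172.3990 Y150.8634
G1 X168.6044 Y162.1268
M5

viewBox `0 0 194.3655 183.2522` with mm width/height → 1 unit = 1 mm. Flip: y_m = 183.2522 − y_svg.

**Shape 1** — `<path>` open polyline, stroke `#0000ff` → engrave (S297, F4101). Machine vertices: (106.4765,174.2174) → (130.2039,138.8235) → (65.3005,71.2600) → (38.3708,127.6450) → (53.1734,85.3964). Open path.

**Shape 2** — `<polygon>` regular polygon, stroke `#ff00ff` → cut (S770, F1652). Machine vertices: (141.2871,95.4498) → (148.1301,77.3376) → (138.2359,60.6947) → (119.0551,58.0537) → (105.0312,71.4032) → (106.7245,90.6908) → (122.8599,101.3925) → (141.2871,95.4498). Closed: final G1 returns to the first vertex.

**Shape 3** — `<path>` open polyline, stroke `#ff00ff` → cut (S770, F1652). Machine vertices: (156.6254,21.4582) → (87.8322,66.3062) → (13.6387,63.2320) → (175.4835,154.8269) → (137.2761,45.5940). Open path.

**Shape 4** — `<polygon>` regular polygon, stroke `#ff8800` → score (S433, F2047). Machine vertices: (158.1389,153.8929) → (158.3456,144.1286) → (150.8405,137.8790) → (141.2750,139.8503) → (136.8522,148.5579) → (140.9025,157.4449) → (150.3760,159.8192) → (158.1389,153.8929). Closed: final G1 returns to the first vertex.

**Shape 5** — `<path>` line segment, stroke `#ff00ff` → cut (S770, F1652). Machine vertices: (89.0641,60.8595) → (73.7031,115.1967). Open path.

**Shape 6** — `<path>` regular polygon, stroke `#ff00ff` → cut (S770, F1652). Machine vertices: (168.6044,162.1268) → (179.8678,165.9214) → (183.6624,154.6580) → (172.3990,150.8634) → (168.6044,162.1268). Closed: final G1 returns to the first vertex.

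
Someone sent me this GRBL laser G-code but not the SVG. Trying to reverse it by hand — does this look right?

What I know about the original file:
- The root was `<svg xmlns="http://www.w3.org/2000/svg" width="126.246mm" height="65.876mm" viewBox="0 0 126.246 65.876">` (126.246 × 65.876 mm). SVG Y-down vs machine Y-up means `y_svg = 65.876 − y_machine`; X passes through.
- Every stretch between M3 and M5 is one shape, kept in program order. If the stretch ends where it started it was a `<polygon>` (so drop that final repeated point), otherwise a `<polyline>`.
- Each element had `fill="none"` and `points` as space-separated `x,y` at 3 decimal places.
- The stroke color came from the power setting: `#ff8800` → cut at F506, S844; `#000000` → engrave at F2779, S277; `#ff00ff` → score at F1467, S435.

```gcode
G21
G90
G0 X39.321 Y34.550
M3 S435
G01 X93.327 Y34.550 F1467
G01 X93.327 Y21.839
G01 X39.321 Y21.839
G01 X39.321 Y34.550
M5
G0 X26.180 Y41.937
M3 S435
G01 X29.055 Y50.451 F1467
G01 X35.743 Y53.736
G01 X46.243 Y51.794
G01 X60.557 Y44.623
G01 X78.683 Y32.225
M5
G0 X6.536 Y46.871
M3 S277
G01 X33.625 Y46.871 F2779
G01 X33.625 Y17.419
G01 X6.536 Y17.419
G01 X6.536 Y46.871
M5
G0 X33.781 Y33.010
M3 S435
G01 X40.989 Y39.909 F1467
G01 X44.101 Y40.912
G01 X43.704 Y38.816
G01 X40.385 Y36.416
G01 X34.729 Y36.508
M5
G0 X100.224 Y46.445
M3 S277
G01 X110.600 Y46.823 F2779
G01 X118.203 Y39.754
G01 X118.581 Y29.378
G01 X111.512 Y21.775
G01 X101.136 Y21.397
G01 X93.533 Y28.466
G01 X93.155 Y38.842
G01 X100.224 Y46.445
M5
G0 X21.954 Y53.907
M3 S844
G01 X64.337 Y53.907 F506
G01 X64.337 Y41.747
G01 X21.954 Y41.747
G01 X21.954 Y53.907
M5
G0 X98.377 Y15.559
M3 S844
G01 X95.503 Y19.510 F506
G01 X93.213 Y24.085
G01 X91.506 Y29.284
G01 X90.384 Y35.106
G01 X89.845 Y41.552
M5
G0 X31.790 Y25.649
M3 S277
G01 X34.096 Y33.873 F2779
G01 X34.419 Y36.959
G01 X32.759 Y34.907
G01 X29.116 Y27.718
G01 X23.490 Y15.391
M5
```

<svg xmlns="http://www.w3.org/2000/svg" width="126.246mm" height="65.876mm" viewBox="0 0 126.246 65.876">
  <polygon points="39.321,31.326 93.327,31.326 93.327,44.037 39.321,44.037" fill="none" stroke="#ff00ff"/>
  <polyline points="26.180,23.939 29.055,15.425 35.743,12.140 46.243,14.082 60.557,21.253 78.683,33.651" fill="none" stroke="#ff00ff"/>
  <polygon points="6.536,19.005 33.625,19.005 33.625,48.457 6.536,48.457" fill="none" stroke="#000000"/>
  <polyline points="33.781,32.866 40.989,25.967 44.101,24.964 43.704,27.060 40.385,29.460 34.729,29.368" fill="none" stroke="#ff00ff"/>
  <polygon points="100.224,19.431 110.600,19.053 118.203,26.122 118.581,36.498 111.512,44.101 101.136,44.479 93.533,37.410 93.155,27.034" fill="none" stroke="#000000"/>
  <polygon points="21.954,11.969 64.337,11.969 64.337,24.129 21.954,24.129" fill="none" stroke="#ff8800"/>
  <polyline points="98.377,50.317 95.503,46.366 93.213,41.791 91.506,36.592 90.384,30.770 89.845,24.324" fill="none" stroke="#ff8800"/>
  <polyline points="31.790,40.227 34.096,32.003 34.419,28.917 32.759,30.969 29.116,38.158 23.490,50.485" fill="none" stroke="#000000"/>
</svg>

Machine Y-up, SVG Y-down with viewBox height 65.876, so y_svg = 65.876 − y_machine; X carries over.

Run 1: the run's S435 means `#ff00ff` (score). The run returns to its start, so emit a `<polygon>` with points (Y-flipped): 39.321,31.326 93.327,31.326 93.327,44.037 39.321,44.037.

Run 2: S435 ⇒ score layer `#ff00ff`. The run is open, so emit a `<polyline>` with points (Y-flipped): 26.180,23.939 29.055,15.425 35.743,12.140 46.243,14.082 60.557,21.253 78.683,33.651.

Run 3: power S277 maps to stroke `#000000` (engrave). The run returns to its start, so emit a `<polygon>` with points (Y-flipped): 6.536,19.005 33.625,19.005 33.625,48.457 6.536,48.457.

Run 4: power S435 maps to stroke `#ff00ff` (score). The run is open, so emit a `<polyline>` with points (Y-flipped): 33.781,32.866 40.989,25.967 44.101,24.964 43.704,27.060 40.385,29.460 34.729,29.368.

Run 5: power S277 maps to stroke `#000000` (engrave). The run returns to its start, so emit a `<polygon>` with points (Y-flipped): 100.224,19.431 110.600,19.053 118.203,26.122 118.581,36.498 111.512,44.101 101.136,44.479 93.533,37.410 93.155,27.034.

Run 6: power S844 maps to stroke `#ff8800` (cut). The run returns to its start, so emit a `<polygon>` with points (Y-flipped): 21.954,11.969 64.337,11.969 64.337,24.129 21.954,24.129.

Run 7: power S844 maps to stroke `#ff8800` (cut). The run is open, so emit a `<polyline>` with points (Y-flipped): 98.377,50.317 95.503,46.366 93.213,41.791 91.506,36.592 90.384,30.770 89.845,24.324.

Run 8: power S277 maps to stroke `#000000` (engrave). The run is open, so emit a `<polyline>` with points (Y-flipped): 31.790,40.227 34.096,32.003 34.419,28.917 32.759,30.969 29.116,38.158 23.490,50.485.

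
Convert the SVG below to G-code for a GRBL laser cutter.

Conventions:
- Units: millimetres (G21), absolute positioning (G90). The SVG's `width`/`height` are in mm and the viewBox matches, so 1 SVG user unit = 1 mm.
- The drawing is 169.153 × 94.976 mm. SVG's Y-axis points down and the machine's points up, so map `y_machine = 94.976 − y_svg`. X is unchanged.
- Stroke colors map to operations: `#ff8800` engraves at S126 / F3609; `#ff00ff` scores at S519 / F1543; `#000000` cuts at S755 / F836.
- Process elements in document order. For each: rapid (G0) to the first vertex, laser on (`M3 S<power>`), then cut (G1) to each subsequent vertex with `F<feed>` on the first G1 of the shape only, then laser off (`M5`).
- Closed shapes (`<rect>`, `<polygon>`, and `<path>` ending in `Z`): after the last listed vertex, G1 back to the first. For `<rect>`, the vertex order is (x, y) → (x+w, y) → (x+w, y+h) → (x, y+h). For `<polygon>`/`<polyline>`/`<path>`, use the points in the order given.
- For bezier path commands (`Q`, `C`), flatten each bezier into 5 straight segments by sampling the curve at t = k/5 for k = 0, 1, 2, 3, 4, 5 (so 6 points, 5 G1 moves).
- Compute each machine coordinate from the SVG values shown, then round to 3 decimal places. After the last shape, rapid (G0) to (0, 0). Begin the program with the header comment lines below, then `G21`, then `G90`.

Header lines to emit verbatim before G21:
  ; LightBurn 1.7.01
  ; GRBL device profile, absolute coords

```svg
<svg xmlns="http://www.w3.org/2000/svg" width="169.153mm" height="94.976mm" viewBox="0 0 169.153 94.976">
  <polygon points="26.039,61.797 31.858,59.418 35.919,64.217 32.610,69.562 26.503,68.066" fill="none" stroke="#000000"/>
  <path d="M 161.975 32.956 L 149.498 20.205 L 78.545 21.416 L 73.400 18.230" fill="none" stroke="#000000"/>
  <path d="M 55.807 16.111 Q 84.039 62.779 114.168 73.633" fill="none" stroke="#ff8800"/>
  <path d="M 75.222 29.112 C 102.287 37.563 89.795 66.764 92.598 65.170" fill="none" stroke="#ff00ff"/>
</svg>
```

; LightBurn 1.7.01
; GRBL device profile, absolute coords
G21
G90
G0 X26.039 Y33.179
M3 S755
G1 X31.858 Y35.558 F836
G1 X35.919 Y30.759
G1 X32.610 Y25.414
G1 X26.503 Y26.910
G1 X26.039 Y33.179
M5
G0 X161.975 Y62.020
M3 S755
G1 X149.498 Y74.771 F836
G1 X78.545 Y73.560
G1 X73.400 Y76.746
M5
G0 X55.807 Y78.865
M3 S126
G1 X67.176 Y61.630 F3609
G1 X78.696 Y47.261
G1 X90.368 Y35.756
G1 X102.192 Y27.117
G1 X114.168 Y21.343
M5
G0 X75.222 Y65.864
M3 S519
G1 X87.153 Y58.716 F1543
G1 X92.223 Y49.062
G1 X93.065 Y39.376
G1 X92.313 Y32.133
G1 X92.598 Y29.806
M5
G0 X0.000 Y0.000

viewBox `0 0 169.153 94.976` with mm width/height → 1 unit = 1 mm. Flip: y_m = 94.976 − y_svg.

**Shape 1** — `<polygon>` regular polygon, stroke `#000000` → cut (S755, F836). Machine vertices: (26.039,33.179) → (31.858,35.558) → (35.919,30.759) → (32.610,25.414) → (26.503,26.910) → (26.039,33.179). Closed: final G1 returns to the first vertex.

**Shape 2** — `<path>` open polyline, stroke `#000000` → cut (S755, F836). Machine vertices: (161.975,62.020) → (149.498,74.771) → (78.545,73.560) → (73.400,76.746). Open path.

**Shape 3** — `<path>` quadratic bezier, stroke `#ff8800` → engrave (S126, F3609). Control points (SVG): P0=(55.807,16.111), P1=(84.039,62.779), P2=(114.168,73.633); sampled at t=k/5. Machine vertices: (55.807,78.865) → (67.176,61.630) → (78.696,47.261) → (90.368,35.756) → (102.192,27.117) → (114.168,21.343). Open path.

**Shape 4** — `<path>` cubic bezier, stroke `#ff00ff` → score (S519, F1543). Control points (SVG): P0=(75.222,29.112), P1=(102.287,37.563), P2=(89.795,66.764), P3=(92.598,65.170); sampled at t=k/5. Machine vertices: (75.222,65.864) → (87.153,58.716) → (92.223,49.062) → (93.065,39.376) → (92.313,32.133) → (92.598,29.806). Open path.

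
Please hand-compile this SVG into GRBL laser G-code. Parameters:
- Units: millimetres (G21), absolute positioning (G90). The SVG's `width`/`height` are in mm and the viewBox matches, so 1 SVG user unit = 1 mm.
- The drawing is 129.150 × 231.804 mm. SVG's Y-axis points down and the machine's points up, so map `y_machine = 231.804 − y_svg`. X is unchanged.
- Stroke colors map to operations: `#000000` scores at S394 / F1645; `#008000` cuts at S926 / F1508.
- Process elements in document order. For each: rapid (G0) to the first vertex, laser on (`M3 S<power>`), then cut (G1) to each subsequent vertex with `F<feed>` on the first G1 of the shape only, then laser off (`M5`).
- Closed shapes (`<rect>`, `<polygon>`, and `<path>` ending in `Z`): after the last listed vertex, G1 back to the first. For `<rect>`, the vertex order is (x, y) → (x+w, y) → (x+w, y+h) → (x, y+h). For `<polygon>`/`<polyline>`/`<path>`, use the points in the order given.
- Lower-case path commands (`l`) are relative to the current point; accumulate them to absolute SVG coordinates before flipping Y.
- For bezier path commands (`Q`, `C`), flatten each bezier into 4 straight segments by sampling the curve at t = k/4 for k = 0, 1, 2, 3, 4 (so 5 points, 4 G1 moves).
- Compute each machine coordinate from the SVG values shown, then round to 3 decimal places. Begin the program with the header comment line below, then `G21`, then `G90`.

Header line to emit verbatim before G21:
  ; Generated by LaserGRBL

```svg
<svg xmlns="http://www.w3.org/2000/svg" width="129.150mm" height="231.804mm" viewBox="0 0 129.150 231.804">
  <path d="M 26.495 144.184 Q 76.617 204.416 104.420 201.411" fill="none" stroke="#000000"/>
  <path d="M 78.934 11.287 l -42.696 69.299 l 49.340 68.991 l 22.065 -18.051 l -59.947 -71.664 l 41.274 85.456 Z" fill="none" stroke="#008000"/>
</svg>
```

1 u = 1 mm; y_m = 231.804 − y.

[1] `<path>` quadratic bezier, #000000→score S394 F1645: (26.495,87.620) → (50.161,61.456) → (71.037,43.197) → (89.124,32.843) → (104.420,30.393)

[2] `<path>` closed polygon, #008000→cut S926 F1508: (78.934,220.517) → (36.238,151.218) → (85.578,82.227) → (107.643,100.278) → (47.696,171.942) → (88.970,86.486) → (78.934,220.517) (closed)

; Generated by LaserGRBL
G21
G90
G0 X26.495 Y87.620
M3 S394
G1 X50.161 Y61.456 F1645
G1 X71.037 Y43.197
G1 X89.124 Y32.843
G1 X104.420 Y30.393
M5
G0 X78.934 Y220.517
M3 S926
G1 X36.238 Y151.218 F1508
G1 X85.578 Y82.227
G1 X107.643 Y100.278
G1 X47.696 Y171.942
G1 X88.970 Y86.486
G1 X78.934 Y220.517
M5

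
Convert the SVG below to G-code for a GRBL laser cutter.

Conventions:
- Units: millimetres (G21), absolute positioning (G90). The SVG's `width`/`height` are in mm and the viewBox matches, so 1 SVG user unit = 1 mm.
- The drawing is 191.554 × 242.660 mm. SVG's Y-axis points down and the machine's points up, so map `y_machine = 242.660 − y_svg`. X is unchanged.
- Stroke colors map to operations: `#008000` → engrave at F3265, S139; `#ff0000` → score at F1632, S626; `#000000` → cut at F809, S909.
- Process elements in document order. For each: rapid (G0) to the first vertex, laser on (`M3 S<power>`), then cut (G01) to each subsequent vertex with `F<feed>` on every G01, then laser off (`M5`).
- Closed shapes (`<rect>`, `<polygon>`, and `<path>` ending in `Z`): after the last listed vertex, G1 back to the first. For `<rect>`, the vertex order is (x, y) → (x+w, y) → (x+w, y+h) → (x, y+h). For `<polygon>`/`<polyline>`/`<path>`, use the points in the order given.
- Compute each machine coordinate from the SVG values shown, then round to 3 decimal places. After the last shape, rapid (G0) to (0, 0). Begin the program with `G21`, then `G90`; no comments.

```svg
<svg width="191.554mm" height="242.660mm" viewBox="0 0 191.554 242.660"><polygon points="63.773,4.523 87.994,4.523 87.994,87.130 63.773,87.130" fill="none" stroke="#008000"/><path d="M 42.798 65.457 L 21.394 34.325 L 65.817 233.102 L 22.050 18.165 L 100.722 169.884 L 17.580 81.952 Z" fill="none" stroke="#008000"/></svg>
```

1 u = 1 mm; y_m = 242.660 − y.

[1] `<polygon>` rectangle, #008000→engrave S139 F3265: (63.773,238.137) → (87.994,238.137) → (87.994,155.530) → (63.773,155.530) → (63.773,238.137) (closed)

[2] `<path>` closed polygon, #008000→engrave S139 F3265: (42.798,177.203) → (21.394,208.335) → (65.817,9.558) → (22.050,224.495) → (100.722,72.776) → (17.580,160.708) → (42.798,177.203) (closed)

G21
G90
G0 X63.773 Y238.137
M3 S139
G01 X87.994 Y238.137 F3265
G01 X87.994 Y155.530 F3265
G01 X63.773 Y155.530 F3265
G01 X63.773 Y238.137 F3265
M5
G0 X42.798 Y177.203
M3 S139
G01 X21.394 Y208.335 F3265
G01 X65.817 Y9.558 F3265
G01 X22.050 Y224.495 F3265
G01 X100.722 Y72.776 F3265
G01 X17.580 Y160.708 F3265
G01 X42.798 Y177.203 F3265
M5
G0 X0.000 Y0.000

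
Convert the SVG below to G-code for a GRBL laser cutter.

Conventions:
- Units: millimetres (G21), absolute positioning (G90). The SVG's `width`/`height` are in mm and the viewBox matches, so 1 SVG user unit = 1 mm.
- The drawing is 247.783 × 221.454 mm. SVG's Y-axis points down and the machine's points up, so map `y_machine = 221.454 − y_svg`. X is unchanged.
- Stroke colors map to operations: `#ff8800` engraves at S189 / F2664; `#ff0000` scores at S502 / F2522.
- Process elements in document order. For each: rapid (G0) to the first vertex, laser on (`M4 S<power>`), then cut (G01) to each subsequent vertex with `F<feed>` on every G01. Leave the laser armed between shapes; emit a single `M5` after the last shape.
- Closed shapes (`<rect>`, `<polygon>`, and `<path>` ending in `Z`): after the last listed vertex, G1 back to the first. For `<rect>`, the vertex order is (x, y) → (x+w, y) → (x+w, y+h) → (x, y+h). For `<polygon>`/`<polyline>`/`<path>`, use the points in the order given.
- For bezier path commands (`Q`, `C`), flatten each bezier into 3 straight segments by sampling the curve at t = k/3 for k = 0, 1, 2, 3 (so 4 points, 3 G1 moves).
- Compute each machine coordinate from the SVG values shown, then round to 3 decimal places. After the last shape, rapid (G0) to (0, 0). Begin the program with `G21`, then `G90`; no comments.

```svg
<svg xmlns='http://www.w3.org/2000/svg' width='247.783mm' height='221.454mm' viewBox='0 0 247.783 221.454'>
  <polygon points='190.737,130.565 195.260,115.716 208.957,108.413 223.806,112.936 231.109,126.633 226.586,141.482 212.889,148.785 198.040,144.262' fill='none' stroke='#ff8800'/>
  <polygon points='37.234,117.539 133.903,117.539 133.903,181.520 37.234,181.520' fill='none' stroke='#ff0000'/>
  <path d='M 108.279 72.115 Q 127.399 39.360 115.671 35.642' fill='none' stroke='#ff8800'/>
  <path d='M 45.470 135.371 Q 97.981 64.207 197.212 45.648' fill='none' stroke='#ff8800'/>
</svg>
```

viewBox `0 0 247.783 221.454` with mm width/height → 1 unit = 1 mm. Flip: y_m = 221.454 − y_svg.

**Shape 1** — `<polygon>` regular polygon, stroke `#ff8800` → engrave (S189, F2664). Machine vertices: (190.737,90.889) → (195.260,105.738) → (208.957,113.041) → (223.806,108.518) → (231.109,94.821) → (226.586,79.972) → (212.889,72.669) → (198.040,77.192) → (190.737,90.889). Closed: final G1 returns to the first vertex.

**Shape 2** — `<polygon>` rectangle, stroke `#ff0000` → score (S502, F2522). Machine vertices: (37.234,103.915) → (133.903,103.915) → (133.903,39.934) → (37.234,39.934) → (37.234,103.915). Closed: final G1 returns to the first vertex.

**Shape 3** — `<path>` quadratic bezier, stroke `#ff8800` → engrave (S189, F2664). Control points (SVG): P0=(108.279,72.115), P1=(127.399,39.360), P2=(115.671,35.642); sampled at t=k/3. Machine vertices: (108.279,149.339) → (117.598,167.949) → (120.062,180.107) → (115.671,185.812). Open path.

**Shape 4** — `<path>` quadratic bezier, stroke `#ff8800` → engrave (S189, F2664). Control points (SVG): P0=(45.470,135.371), P1=(97.981,64.207), P2=(197.212,45.648); sampled at t=k/3. Machine vertices: (45.470,86.083) → (85.668,127.681) → (136.249,157.588) → (197.212,175.806). Open path.

G21
G90
G0 X190.737 Y90.889
M4 S189
G01 X195.260 Y105.738 F2664
G01 X208.957 Y113.041 F2664
G01 X223.806 Y108.518 F2664
G01 X231.109 Y94.821 F2664
G01 X226.586 Y79.972 F2664
G01 X212.889 Y72.669 F2664
G01 X198.040 Y77.192 F2664
G01 X190.737 Y90.889 F2664
G0 X37.234 Y103.915
M4 S502
G01 X133.903 Y103.915 F2522
G01 X133.903 Y39.934 F2522
G01 X37.234 Y39.934 F2522
G01 X37.234 Y103.915 F2522
G0 X108.279 Y149.339
M4 S189
G01 X117.598 Y167.949 F2664
G01 X120.062 Y180.107 F2664
G01 X115.671 Y185.812 F2664
G0 X45.470 Y86.083
M4 S189
G01 X85.668 Y127.681 F2664
G01 X136.249 Y157.588 F2664
G01 X197.212 Y175.806 F2664
M5
G0 X0.000 Y0.000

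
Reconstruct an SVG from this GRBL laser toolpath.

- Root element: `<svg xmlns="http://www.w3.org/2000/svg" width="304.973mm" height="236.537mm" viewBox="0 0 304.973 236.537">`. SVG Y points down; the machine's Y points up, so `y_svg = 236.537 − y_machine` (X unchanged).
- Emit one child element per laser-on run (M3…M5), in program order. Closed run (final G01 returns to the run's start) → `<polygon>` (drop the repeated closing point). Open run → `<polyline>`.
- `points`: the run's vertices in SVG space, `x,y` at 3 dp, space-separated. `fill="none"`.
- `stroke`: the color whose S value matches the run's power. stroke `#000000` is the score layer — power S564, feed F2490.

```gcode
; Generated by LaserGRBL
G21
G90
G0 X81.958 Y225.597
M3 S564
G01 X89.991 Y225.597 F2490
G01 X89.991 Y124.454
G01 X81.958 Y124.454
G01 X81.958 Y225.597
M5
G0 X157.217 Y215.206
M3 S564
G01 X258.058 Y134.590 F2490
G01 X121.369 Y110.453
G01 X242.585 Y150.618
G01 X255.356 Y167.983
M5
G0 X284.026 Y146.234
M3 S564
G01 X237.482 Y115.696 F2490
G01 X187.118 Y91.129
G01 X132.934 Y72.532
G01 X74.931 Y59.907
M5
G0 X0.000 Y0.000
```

y_svg = 236.537 − y_m. Every run uses S564, so all elements get stroke `#000000` (score).

[1] closed run; points: 81.958,10.940 89.991,10.940 89.991,112.083 81.958,112.083

[2] open run; points: 157.217,21.331 258.058,101.947 121.369,126.084 242.585,85.919 255.356,68.554

[3] open run; points: 284.026,90.303 237.482,120.841 187.118,145.408 132.934,164.005 74.931,176.630

<svg xmlns="http://www.w3.org/2000/svg" width="304.973mm" height="236.537mm" viewBox="0 0 304.973 236.537">
  <polygon points="81.958,10.940 89.991,10.940 89.991,112.083 81.958,112.083" fill="none" stroke="#000000"/>
  <polyline points="157.217,21.331 258.058,101.947 121.369,126.084 242.585,85.919 255.356,68.554" fill="none" stroke="#000000"/>
  <polyline points="284.026,90.303 237.482,120.841 187.118,145.408 132.934,164.005 74.931,176.630" fill="none" stroke="#000000"/>
</svg>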